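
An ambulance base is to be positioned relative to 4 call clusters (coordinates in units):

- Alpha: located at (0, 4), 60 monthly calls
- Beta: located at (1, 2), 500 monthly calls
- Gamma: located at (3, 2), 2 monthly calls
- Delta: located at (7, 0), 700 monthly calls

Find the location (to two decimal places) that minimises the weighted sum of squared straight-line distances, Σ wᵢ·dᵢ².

(4.28, 0.99)

The minimiser of Σwᵢ‖p−pᵢ‖² is the weighted centroid p* = (Σwᵢpᵢ)/(Σwᵢ).
Σwᵢ = 1262.
Σwᵢxᵢ = 60·0 + 500·1 + 2·3 + 700·7 = 5406.
Σwᵢyᵢ = 60·4 + 500·2 + 2·2 + 700·0 = 1244.
x* = 5406/1262 = 4.28, y* = 1244/1262 = 0.99.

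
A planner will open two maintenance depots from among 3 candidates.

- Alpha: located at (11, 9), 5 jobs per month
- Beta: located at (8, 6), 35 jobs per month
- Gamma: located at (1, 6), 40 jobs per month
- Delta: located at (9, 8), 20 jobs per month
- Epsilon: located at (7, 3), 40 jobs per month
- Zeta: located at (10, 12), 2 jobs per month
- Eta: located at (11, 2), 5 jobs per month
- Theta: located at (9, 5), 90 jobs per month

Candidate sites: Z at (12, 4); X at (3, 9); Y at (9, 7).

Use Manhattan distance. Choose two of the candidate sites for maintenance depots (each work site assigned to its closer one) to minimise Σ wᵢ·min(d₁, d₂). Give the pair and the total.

{X, Y}, total 777

Evaluate every pair (each demand assigned to the nearer of the two):
  {X, Y}: total = 777
  {Z, Y}: total = 917
  {Z, X}: total = 1215
Best pair: {X, Y} with total 777.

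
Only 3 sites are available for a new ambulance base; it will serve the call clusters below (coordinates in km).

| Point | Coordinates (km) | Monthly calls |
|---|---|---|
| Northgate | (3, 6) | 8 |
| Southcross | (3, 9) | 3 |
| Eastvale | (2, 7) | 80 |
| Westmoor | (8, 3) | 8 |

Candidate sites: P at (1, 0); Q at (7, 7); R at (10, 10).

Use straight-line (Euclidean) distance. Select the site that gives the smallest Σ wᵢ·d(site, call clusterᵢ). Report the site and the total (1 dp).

Total weighted distance at each candidate:
  P (1, 0): total = 704.9
  Q (7, 7): total = 479.4
  R (10, 10): total = 827.5
Minimum is at Q with total 479.4 km.

Q, total 479.4 km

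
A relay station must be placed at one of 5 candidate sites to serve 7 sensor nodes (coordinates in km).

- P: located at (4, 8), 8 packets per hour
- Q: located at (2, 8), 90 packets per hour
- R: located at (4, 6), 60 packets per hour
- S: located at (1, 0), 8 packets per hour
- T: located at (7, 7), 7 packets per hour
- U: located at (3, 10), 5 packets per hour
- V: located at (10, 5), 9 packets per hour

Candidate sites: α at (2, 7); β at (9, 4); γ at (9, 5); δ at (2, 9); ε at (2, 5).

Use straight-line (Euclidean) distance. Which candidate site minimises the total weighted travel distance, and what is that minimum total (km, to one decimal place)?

Total weighted distance at each candidate:
  α (2, 7): total = 423.6
  β (9, 4): total = 1251.9
  γ (9, 5): total = 1181.3
  δ (2, 9): total = 521.9
  ε (2, 5): total = 609.0
Minimum is at α with total 423.6 km.

α, total 423.6 km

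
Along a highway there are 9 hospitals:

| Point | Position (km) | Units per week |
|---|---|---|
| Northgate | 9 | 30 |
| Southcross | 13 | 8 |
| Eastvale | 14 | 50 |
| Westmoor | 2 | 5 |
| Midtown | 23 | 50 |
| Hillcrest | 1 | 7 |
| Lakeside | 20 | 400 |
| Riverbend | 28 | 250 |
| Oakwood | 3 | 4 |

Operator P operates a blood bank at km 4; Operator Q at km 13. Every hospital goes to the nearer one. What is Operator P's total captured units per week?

The indifferent point is the midpoint (4+13)/2 = 8.5; hospitals left of it (closer to Operator P at 4) go to Operator P, those right go to Operator Q.
  Hillcrest at 1 (w=7) → Operator P
  Westmoor at 2 (w=5) → Operator P
  Oakwood at 3 (w=4) → Operator P
  Northgate at 9 (w=30) → Operator Q
  Southcross at 13 (w=8) → Operator Q
  Eastvale at 14 (w=50) → Operator Q
  Lakeside at 20 (w=400) → Operator Q
  Midtown at 23 (w=50) → Operator Q
  Riverbend at 28 (w=250) → Operator Q
Operator P captures 16; Operator Q captures 788.

16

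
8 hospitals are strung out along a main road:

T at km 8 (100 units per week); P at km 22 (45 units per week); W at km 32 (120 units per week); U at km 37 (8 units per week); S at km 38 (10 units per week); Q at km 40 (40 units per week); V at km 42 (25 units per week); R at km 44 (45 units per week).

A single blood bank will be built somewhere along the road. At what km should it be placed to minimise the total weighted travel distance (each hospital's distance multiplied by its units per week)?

x = 32

For a sum of weighted absolute distances on a line, the optimum is the weighted median (not the mean). Total weight W = 393; half-weight = 196.5.
Sort by position and accumulate weight:
  km 8 (T, w=100) → cum 100
  km 22 (P, w=45) → cum 145
  km 32 (W, w=120) → cum 265  ≥ 196.5 → median here
  km 37 (U, w=8) → cum 273
  km 38 (S, w=10) → cum 283
  km 40 (Q, w=40) → cum 323
  km 42 (V, w=25) → cum 348
  km 44 (R, w=45) → cum 393
Optimal location: km 32.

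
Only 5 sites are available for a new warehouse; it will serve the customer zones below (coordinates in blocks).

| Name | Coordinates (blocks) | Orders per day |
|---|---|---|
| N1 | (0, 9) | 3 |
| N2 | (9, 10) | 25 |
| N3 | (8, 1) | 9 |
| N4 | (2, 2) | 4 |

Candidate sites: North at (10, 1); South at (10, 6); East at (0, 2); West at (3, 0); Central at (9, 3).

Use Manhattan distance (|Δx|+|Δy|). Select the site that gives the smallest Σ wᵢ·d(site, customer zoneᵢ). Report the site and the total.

South, total 275 blocks

Total weighted distance at each candidate:
  North (10, 1): total = 358
  South (10, 6): total = 275
  East (0, 2): total = 535
  West (3, 0): total = 502
  Central (9, 3): total = 279
Minimum is at South with total 275 blocks.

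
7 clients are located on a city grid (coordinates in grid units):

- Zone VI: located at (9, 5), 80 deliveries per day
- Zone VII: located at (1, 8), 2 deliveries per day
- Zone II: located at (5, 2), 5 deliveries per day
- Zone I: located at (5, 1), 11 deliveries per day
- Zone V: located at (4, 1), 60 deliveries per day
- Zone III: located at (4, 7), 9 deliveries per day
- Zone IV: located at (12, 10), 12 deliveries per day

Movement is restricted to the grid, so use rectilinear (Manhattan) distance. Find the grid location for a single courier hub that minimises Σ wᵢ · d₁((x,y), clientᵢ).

(9, 5)

Manhattan distance separates: Σwᵢ(|x−xᵢ|+|y−yᵢ|) = Σwᵢ|x−xᵢ| + Σwᵢ|y−yᵢ|, so x and y are optimised independently as 1-D weighted medians.
Total weight W = 179; half = 89.5.
x-coordinate, sorted with cumulative weight:
  x=1 (Zone VII, w=2) cum 2
  x=4 (Zone V, w=60) cum 62
  x=4 (Zone III, w=9) cum 71
  x=5 (Zone II, w=5) cum 76
  x=5 (Zone I, w=11) cum 87
  x=9 (Zone VI, w=80) cum 167  ← median
  x=12 (Zone IV, w=12) cum 179
⇒ x* = 9
y-coordinate, sorted with cumulative weight:
  y=1 (Zone I, w=11) cum 11
  y=1 (Zone V, w=60) cum 71
  y=2 (Zone II, w=5) cum 76
  y=5 (Zone VI, w=80) cum 156  ← median
  y=7 (Zone III, w=9) cum 165
  y=8 (Zone VII, w=2) cum 167
  y=10 (Zone IV, w=12) cum 179
⇒ y* = 5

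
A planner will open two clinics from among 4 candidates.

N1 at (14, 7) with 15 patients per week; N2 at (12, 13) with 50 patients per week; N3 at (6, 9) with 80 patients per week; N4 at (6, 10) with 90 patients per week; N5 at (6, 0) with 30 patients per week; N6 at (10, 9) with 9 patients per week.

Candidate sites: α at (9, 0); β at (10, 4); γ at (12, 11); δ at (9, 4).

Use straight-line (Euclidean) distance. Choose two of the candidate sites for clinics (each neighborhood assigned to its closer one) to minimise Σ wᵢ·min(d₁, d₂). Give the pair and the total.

{α, γ}, total 1336.0

Evaluate every pair (each demand assigned to the nearer of the two):
  {α, γ}: total = 1336.0
  {γ, δ}: total = 1356.5
  {β, γ}: total = 1415.7
  {α, δ}: total = 1767.9
  {β, δ}: total = 1801.2
  {α, β}: total = 1832.2
Best pair: {α, γ} with total 1336.0.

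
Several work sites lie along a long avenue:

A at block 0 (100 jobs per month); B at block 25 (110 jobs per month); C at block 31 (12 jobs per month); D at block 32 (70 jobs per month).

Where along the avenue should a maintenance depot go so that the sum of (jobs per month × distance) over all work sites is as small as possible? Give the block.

x = 25

For a sum of weighted absolute distances on a line, the optimum is the weighted median (not the mean). Total weight W = 292; half-weight = 146.
Sort by position and accumulate weight:
  block 0 (A, w=100) → cum 100
  block 25 (B, w=110) → cum 210  ≥ 146 → median here
  block 31 (C, w=12) → cum 222
  block 32 (D, w=70) → cum 292
Optimal location: block 25.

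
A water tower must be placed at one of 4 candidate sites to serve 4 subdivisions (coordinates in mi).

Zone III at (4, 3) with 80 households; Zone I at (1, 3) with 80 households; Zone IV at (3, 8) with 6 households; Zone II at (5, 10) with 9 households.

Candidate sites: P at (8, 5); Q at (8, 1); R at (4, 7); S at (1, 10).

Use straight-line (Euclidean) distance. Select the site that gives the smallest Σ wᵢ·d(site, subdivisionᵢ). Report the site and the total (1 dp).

R, total 756.9 mi

Total weighted distance at each candidate:
  P (8, 5): total = 1027.6
  Q (8, 1): total = 1077.2
  R (4, 7): total = 756.9
  S (1, 10): total = 1222.2
Minimum is at R with total 756.9 mi.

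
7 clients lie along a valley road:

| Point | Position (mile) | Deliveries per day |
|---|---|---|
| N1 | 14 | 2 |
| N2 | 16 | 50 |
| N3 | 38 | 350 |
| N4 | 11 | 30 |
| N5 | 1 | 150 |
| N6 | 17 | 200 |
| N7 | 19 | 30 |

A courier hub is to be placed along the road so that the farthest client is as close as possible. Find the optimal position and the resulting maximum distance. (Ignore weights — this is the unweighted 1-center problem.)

location 19.5, max distance 18.5

The 1-center on a line is the midpoint of the two extreme points: leftmost at 1, rightmost at 38.
Optimal location = (1 + 38)/2 = 19.5; maximum distance = (38 − 1)/2 = 18.5.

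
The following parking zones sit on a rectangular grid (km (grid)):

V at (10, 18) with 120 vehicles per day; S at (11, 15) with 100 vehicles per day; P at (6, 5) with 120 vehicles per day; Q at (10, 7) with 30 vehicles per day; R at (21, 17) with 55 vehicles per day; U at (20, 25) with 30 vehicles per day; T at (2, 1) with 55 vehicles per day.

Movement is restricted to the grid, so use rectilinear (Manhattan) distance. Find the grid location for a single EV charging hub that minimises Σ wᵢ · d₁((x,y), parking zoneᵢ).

(10, 15)

Manhattan distance separates: Σwᵢ(|x−xᵢ|+|y−yᵢ|) = Σwᵢ|x−xᵢ| + Σwᵢ|y−yᵢ|, so x and y are optimised independently as 1-D weighted medians.
Total weight W = 510; half = 255.
x-coordinate, sorted with cumulative weight:
  x=2 (T, w=55) cum 55
  x=6 (P, w=120) cum 175
  x=10 (V, w=120) cum 295  ← median
  x=10 (Q, w=30) cum 325
  x=11 (S, w=100) cum 425
  x=20 (U, w=30) cum 455
  x=21 (R, w=55) cum 510
⇒ x* = 10
y-coordinate, sorted with cumulative weight:
  y=1 (T, w=55) cum 55
  y=5 (P, w=120) cum 175
  y=7 (Q, w=30) cum 205
  y=15 (S, w=100) cum 305  ← median
  y=17 (R, w=55) cum 360
  y=18 (V, w=120) cum 480
  y=25 (U, w=30) cum 510
⇒ y* = 15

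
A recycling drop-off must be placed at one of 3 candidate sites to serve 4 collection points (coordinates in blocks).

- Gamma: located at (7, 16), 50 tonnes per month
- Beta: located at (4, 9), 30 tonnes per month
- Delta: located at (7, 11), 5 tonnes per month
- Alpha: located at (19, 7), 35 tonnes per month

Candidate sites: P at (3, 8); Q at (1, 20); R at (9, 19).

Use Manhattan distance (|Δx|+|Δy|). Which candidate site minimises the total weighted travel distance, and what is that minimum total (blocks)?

Total weighted distance at each candidate:
  P (3, 8): total = 1290
  Q (1, 20): total = 2080
  R (9, 19): total = 1520
Minimum is at P with total 1290 blocks.

P, total 1290 blocks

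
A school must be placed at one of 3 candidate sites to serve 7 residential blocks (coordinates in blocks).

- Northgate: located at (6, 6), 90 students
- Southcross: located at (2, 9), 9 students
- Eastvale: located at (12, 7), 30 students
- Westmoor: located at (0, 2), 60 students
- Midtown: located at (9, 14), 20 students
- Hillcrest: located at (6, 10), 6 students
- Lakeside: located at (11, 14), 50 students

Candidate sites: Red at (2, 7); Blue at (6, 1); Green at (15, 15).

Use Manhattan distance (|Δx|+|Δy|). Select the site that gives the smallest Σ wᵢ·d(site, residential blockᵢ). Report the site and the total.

Total weighted distance at each candidate:
  Red (2, 7): total = 2310
  Blue (6, 1): total = 2612
  Green (15, 15): total = 4275
Minimum is at Red with total 2310 blocks.

Red, total 2310 blocks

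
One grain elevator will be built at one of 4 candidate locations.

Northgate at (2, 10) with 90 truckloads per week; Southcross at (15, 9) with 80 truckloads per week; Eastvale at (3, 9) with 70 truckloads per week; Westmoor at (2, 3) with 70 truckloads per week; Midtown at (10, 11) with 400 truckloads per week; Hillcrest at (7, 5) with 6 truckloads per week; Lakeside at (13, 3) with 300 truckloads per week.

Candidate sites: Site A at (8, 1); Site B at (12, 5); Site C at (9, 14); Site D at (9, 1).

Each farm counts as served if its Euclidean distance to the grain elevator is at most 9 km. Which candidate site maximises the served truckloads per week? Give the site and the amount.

Coverage radius r = 9 km; a point is covered iff (Δx)²+(Δy)² ≤ 9² = 81.
  Site A (8, 1): covers {Westmoor, Hillcrest, Lakeside} → 376
  Site B (12, 5): covers {Southcross, Midtown, Hillcrest, Lakeside} → 786
  Site C (9, 14): covers {Northgate, Southcross, Eastvale, Midtown} → 640
  Site D (9, 1): covers {Westmoor, Hillcrest, Lakeside} → 376
Maximum coverage at Site B: 786 truckloads per week.

Site B, covering 786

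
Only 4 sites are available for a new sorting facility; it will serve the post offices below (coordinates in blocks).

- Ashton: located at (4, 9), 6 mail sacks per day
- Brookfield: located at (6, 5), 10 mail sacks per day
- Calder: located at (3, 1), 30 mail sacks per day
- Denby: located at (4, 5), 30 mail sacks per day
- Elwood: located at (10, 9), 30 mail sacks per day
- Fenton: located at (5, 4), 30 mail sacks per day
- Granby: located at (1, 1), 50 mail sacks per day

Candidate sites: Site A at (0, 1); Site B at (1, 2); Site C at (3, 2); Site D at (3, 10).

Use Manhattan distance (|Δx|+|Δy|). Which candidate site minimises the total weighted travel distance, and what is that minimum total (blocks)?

Site C, total 948 blocks

Total weighted distance at each candidate:
  Site A (0, 1): total = 1332
  Site B (1, 2): total = 1120
  Site C (3, 2): total = 948
  Site D (3, 10): total = 1572
Minimum is at Site C with total 948 blocks.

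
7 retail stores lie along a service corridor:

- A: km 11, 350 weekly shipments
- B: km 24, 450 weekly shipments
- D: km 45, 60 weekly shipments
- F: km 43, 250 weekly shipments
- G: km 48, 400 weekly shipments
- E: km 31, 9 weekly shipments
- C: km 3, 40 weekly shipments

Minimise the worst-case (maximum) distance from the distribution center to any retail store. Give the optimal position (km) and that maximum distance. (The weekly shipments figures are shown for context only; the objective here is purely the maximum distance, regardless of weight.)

The 1-center on a line is the midpoint of the two extreme points: leftmost at 3, rightmost at 48.
Optimal location = (3 + 48)/2 = 25.5; maximum distance = (48 − 3)/2 = 22.5.

location 25.5, max distance 22.5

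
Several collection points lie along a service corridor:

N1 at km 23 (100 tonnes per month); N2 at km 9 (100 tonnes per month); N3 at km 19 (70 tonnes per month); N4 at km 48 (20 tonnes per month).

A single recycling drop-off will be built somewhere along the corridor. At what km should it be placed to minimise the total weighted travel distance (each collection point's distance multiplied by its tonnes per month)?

For a sum of weighted absolute distances on a line, the optimum is the weighted median (not the mean). Total weight W = 290; half-weight = 145.
Sort by position and accumulate weight:
  km 9 (N2, w=100) → cum 100
  km 19 (N3, w=70) → cum 170  ≥ 145 → median here
  km 23 (N1, w=100) → cum 270
  km 48 (N4, w=20) → cum 290
Optimal location: km 19.

x = 19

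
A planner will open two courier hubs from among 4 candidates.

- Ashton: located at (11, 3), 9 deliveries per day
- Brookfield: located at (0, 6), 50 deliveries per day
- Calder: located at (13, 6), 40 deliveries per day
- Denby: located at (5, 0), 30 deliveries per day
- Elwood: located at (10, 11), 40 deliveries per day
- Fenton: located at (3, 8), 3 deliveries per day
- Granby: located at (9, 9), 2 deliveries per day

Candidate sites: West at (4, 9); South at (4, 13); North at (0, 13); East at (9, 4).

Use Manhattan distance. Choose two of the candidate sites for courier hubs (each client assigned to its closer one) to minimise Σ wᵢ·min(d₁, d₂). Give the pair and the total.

{West, East}, total 1193

Evaluate every pair (each demand assigned to the nearer of the two):
  {West, East}: total = 1193
  {North, East}: total = 1211
  {South, East}: total = 1405
  {West, South}: total = 1583
  {West, North}: total = 1583
  {South, North}: total = 1919
Best pair: {West, East} with total 1193.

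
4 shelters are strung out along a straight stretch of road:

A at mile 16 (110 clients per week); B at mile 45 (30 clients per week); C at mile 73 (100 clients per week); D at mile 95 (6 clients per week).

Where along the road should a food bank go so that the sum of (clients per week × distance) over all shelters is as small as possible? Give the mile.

For a sum of weighted absolute distances on a line, the optimum is the weighted median (not the mean). Total weight W = 246; half-weight = 123.
Sort by position and accumulate weight:
  mile 16 (A, w=110) → cum 110
  mile 45 (B, w=30) → cum 140  ≥ 123 → median here
  mile 73 (C, w=100) → cum 240
  mile 95 (D, w=6) → cum 246
Optimal location: mile 45.

x = 45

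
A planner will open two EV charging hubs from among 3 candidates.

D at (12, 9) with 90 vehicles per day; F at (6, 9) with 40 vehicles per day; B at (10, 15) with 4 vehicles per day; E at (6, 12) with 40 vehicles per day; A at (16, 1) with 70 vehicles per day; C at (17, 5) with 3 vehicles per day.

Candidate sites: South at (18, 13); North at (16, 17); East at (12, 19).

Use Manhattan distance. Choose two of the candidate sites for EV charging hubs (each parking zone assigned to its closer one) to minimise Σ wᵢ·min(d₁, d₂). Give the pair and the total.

{South, East}, total 3091

Evaluate every pair (each demand assigned to the nearer of the two):
  {South, East}: total = 3091
  {South, North}: total = 3099
  {North, East}: total = 3243
Best pair: {South, East} with total 3091.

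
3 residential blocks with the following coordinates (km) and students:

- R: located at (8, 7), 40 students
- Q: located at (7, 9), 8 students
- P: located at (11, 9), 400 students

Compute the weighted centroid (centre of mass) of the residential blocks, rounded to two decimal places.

(10.66, 8.82)

The minimiser of Σwᵢ‖p−pᵢ‖² is the weighted centroid p* = (Σwᵢpᵢ)/(Σwᵢ).
Σwᵢ = 448.
Σwᵢxᵢ = 40·8 + 8·7 + 400·11 = 4776.
Σwᵢyᵢ = 40·7 + 8·9 + 400·9 = 3952.
x* = 4776/448 = 10.66, y* = 3952/448 = 8.82.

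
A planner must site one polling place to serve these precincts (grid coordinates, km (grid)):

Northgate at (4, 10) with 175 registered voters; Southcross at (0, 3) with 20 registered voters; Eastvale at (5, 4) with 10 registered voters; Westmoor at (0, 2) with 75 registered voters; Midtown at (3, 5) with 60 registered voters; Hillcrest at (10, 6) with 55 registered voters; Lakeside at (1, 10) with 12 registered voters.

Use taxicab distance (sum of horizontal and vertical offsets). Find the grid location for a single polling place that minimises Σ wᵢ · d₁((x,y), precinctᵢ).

Manhattan distance separates: Σwᵢ(|x−xᵢ|+|y−yᵢ|) = Σwᵢ|x−xᵢ| + Σwᵢ|y−yᵢ|, so x and y are optimised independently as 1-D weighted medians.
Total weight W = 407; half = 203.5.
x-coordinate, sorted with cumulative weight:
  x=0 (Southcross, w=20) cum 20
  x=0 (Westmoor, w=75) cum 95
  x=1 (Lakeside, w=12) cum 107
  x=3 (Midtown, w=60) cum 167
  x=4 (Northgate, w=175) cum 342  ← median
  x=5 (Eastvale, w=10) cum 352
  x=10 (Hillcrest, w=55) cum 407
⇒ x* = 4
y-coordinate, sorted with cumulative weight:
  y=2 (Westmoor, w=75) cum 75
  y=3 (Southcross, w=20) cum 95
  y=4 (Eastvale, w=10) cum 105
  y=5 (Midtown, w=60) cum 165
  y=6 (Hillcrest, w=55) cum 220  ← median
  y=10 (Northgate, w=175) cum 395
  y=10 (Lakeside, w=12) cum 407
⇒ y* = 6

(4, 6)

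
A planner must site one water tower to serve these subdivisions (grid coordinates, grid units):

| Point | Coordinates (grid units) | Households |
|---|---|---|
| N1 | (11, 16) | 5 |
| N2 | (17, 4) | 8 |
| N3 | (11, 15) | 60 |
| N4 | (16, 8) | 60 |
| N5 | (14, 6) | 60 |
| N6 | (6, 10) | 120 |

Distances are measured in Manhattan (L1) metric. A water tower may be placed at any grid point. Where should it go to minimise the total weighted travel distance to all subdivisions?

Manhattan distance separates: Σwᵢ(|x−xᵢ|+|y−yᵢ|) = Σwᵢ|x−xᵢ| + Σwᵢ|y−yᵢ|, so x and y are optimised independently as 1-D weighted medians.
Total weight W = 313; half = 156.5.
x-coordinate, sorted with cumulative weight:
  x=6 (N6, w=120) cum 120
  x=11 (N1, w=5) cum 125
  x=11 (N3, w=60) cum 185  ← median
  x=14 (N5, w=60) cum 245
  x=16 (N4, w=60) cum 305
  x=17 (N2, w=8) cum 313
⇒ x* = 11
y-coordinate, sorted with cumulative weight:
  y=4 (N2, w=8) cum 8
  y=6 (N5, w=60) cum 68
  y=8 (N4, w=60) cum 128
  y=10 (N6, w=120) cum 248  ← median
  y=15 (N3, w=60) cum 308
  y=16 (N1, w=5) cum 313
⇒ y* = 10

(11, 10)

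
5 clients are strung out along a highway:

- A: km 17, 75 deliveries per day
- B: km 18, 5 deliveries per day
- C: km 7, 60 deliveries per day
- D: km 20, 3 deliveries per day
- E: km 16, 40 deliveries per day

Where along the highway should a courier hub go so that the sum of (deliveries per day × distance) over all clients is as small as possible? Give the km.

For a sum of weighted absolute distances on a line, the optimum is the weighted median (not the mean). Total weight W = 183; half-weight = 91.5.
Sort by position and accumulate weight:
  km 7 (C, w=60) → cum 60
  km 16 (E, w=40) → cum 100  ≥ 91.5 → median here
  km 17 (A, w=75) → cum 175
  km 18 (B, w=5) → cum 180
  km 20 (D, w=3) → cum 183
Optimal location: km 16.

x = 16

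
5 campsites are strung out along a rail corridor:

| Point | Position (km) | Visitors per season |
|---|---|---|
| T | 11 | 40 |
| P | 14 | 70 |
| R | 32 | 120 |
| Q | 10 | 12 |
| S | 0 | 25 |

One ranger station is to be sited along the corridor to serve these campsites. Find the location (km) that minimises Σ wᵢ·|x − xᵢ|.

For a sum of weighted absolute distances on a line, the optimum is the weighted median (not the mean). Total weight W = 267; half-weight = 133.5.
Sort by position and accumulate weight:
  km 0 (S, w=25) → cum 25
  km 10 (Q, w=12) → cum 37
  km 11 (T, w=40) → cum 77
  km 14 (P, w=70) → cum 147  ≥ 133.5 → median here
  km 32 (R, w=120) → cum 267
Optimal location: km 14.

x = 14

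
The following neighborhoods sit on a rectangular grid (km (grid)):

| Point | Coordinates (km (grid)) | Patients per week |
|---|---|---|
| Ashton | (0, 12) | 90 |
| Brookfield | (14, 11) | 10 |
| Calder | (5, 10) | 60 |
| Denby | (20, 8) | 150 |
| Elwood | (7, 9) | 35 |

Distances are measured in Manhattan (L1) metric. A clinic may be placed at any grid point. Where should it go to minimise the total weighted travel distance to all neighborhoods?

(7, 9)

Manhattan distance separates: Σwᵢ(|x−xᵢ|+|y−yᵢ|) = Σwᵢ|x−xᵢ| + Σwᵢ|y−yᵢ|, so x and y are optimised independently as 1-D weighted medians.
Total weight W = 345; half = 172.5.
x-coordinate, sorted with cumulative weight:
  x=0 (Ashton, w=90) cum 90
  x=5 (Calder, w=60) cum 150
  x=7 (Elwood, w=35) cum 185  ← median
  x=14 (Brookfield, w=10) cum 195
  x=20 (Denby, w=150) cum 345
⇒ x* = 7
y-coordinate, sorted with cumulative weight:
  y=8 (Denby, w=150) cum 150
  y=9 (Elwood, w=35) cum 185  ← median
  y=10 (Calder, w=60) cum 245
  y=11 (Brookfield, w=10) cum 255
  y=12 (Ashton, w=90) cum 345
⇒ y* = 9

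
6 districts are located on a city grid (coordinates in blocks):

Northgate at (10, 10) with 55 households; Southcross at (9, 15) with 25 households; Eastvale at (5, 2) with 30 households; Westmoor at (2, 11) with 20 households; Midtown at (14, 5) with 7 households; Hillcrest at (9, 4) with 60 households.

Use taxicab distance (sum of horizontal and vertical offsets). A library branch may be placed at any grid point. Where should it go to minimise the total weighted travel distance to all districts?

Manhattan distance separates: Σwᵢ(|x−xᵢ|+|y−yᵢ|) = Σwᵢ|x−xᵢ| + Σwᵢ|y−yᵢ|, so x and y are optimised independently as 1-D weighted medians.
Total weight W = 197; half = 98.5.
x-coordinate, sorted with cumulative weight:
  x=2 (Westmoor, w=20) cum 20
  x=5 (Eastvale, w=30) cum 50
  x=9 (Southcross, w=25) cum 75
  x=9 (Hillcrest, w=60) cum 135  ← median
  x=10 (Northgate, w=55) cum 190
  x=14 (Midtown, w=7) cum 197
⇒ x* = 9
y-coordinate, sorted with cumulative weight:
  y=2 (Eastvale, w=30) cum 30
  y=4 (Hillcrest, w=60) cum 90
  y=5 (Midtown, w=7) cum 97
  y=10 (Northgate, w=55) cum 152  ← median
  y=11 (Westmoor, w=20) cum 172
  y=15 (Southcross, w=25) cum 197
⇒ y* = 10

(9, 10)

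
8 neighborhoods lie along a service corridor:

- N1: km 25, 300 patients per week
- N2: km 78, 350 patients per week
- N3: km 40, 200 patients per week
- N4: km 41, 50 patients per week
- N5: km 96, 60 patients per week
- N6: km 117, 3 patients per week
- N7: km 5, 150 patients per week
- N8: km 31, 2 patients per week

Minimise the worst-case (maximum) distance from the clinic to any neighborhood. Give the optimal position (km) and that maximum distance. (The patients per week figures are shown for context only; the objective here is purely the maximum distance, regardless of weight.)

location 61, max distance 56

The 1-center on a line is the midpoint of the two extreme points: leftmost at 5, rightmost at 117.
Optimal location = (5 + 117)/2 = 61; maximum distance = (117 − 5)/2 = 56.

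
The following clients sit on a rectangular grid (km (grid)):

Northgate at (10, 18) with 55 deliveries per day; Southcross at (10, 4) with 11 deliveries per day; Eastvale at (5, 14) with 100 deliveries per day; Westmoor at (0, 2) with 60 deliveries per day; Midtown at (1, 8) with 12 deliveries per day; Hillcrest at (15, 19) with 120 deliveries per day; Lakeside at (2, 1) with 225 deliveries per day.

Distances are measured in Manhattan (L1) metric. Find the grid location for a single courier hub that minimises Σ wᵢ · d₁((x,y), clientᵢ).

Manhattan distance separates: Σwᵢ(|x−xᵢ|+|y−yᵢ|) = Σwᵢ|x−xᵢ| + Σwᵢ|y−yᵢ|, so x and y are optimised independently as 1-D weighted medians.
Total weight W = 583; half = 291.5.
x-coordinate, sorted with cumulative weight:
  x=0 (Westmoor, w=60) cum 60
  x=1 (Midtown, w=12) cum 72
  x=2 (Lakeside, w=225) cum 297  ← median
  x=5 (Eastvale, w=100) cum 397
  x=10 (Northgate, w=55) cum 452
  x=10 (Southcross, w=11) cum 463
  x=15 (Hillcrest, w=120) cum 583
⇒ x* = 2
y-coordinate, sorted with cumulative weight:
  y=1 (Lakeside, w=225) cum 225
  y=2 (Westmoor, w=60) cum 285
  y=4 (Southcross, w=11) cum 296  ← median
  y=8 (Midtown, w=12) cum 308
  y=14 (Eastvale, w=100) cum 408
  y=18 (Northgate, w=55) cum 463
  y=19 (Hillcrest, w=120) cum 583
⇒ y* = 4

(2, 4)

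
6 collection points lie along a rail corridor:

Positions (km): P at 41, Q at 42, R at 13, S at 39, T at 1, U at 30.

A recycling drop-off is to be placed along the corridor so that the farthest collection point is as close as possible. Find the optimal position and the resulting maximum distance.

location 21.5, max distance 20.5

The 1-center on a line is the midpoint of the two extreme points: leftmost at 1, rightmost at 42.
Optimal location = (1 + 42)/2 = 21.5; maximum distance = (42 − 1)/2 = 20.5.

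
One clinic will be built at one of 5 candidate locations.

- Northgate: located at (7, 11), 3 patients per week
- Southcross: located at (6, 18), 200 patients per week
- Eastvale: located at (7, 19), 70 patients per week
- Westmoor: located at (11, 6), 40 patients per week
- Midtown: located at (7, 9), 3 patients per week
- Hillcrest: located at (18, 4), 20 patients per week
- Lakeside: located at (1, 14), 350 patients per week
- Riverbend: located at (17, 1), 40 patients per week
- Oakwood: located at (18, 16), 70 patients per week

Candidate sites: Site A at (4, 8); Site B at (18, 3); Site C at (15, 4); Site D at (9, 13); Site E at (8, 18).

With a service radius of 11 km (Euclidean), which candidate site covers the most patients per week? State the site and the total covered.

Site D, covering 736

Coverage radius r = 11 km; a point is covered iff (Δx)²+(Δy)² ≤ 11² = 121.
  Site A (4, 8): covers {Northgate, Southcross, Westmoor, Midtown, Lakeside} → 596
  Site B (18, 3): covers {Westmoor, Hillcrest, Riverbend} → 100
  Site C (15, 4): covers {Northgate, Westmoor, Midtown, Hillcrest, Riverbend} → 106
  Site D (9, 13): covers {Northgate, Southcross, Eastvale, Westmoor, Midtown, Lakeside, Oakwood} → 736
  Site E (8, 18): covers {Northgate, Southcross, Eastvale, Midtown, Lakeside, Oakwood} → 696
Maximum coverage at Site D: 736 patients per week.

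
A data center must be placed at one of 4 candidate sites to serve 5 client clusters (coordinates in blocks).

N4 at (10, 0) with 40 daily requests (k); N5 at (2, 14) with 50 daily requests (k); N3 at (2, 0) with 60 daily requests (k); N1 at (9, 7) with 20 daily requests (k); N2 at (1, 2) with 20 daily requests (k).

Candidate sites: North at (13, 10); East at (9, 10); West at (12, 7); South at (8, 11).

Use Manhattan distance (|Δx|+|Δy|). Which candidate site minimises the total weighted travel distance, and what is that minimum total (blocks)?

Total weighted distance at each candidate:
  North (13, 10): total = 3070
  East (9, 10): total = 2390
  West (12, 7): total = 2610
  South (8, 11): total = 2410
Minimum is at East with total 2390 blocks.

East, total 2390 blocks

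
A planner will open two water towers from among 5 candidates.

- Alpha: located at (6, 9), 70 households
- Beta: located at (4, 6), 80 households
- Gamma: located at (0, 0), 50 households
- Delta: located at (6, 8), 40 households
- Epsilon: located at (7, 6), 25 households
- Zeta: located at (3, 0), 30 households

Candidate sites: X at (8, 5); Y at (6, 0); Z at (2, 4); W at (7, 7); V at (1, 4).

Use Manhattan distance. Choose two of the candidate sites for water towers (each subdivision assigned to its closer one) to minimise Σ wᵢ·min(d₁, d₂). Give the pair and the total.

Evaluate every pair (each demand assigned to the nearer of the two):
  {Y, W}: total = 1025
  {W, V}: total = 1065
  {Z, W}: total = 1085
  {X, Z}: total = 1440
  {X, Y}: total = 1460
  {X, V}: total = 1500
  {X, W}: total = 1585
  {Y, Z}: total = 1835
  {Z, V}: total = 1845
  {Y, V}: total = 1865
Best pair: {Y, W} with total 1025.

{Y, W}, total 1025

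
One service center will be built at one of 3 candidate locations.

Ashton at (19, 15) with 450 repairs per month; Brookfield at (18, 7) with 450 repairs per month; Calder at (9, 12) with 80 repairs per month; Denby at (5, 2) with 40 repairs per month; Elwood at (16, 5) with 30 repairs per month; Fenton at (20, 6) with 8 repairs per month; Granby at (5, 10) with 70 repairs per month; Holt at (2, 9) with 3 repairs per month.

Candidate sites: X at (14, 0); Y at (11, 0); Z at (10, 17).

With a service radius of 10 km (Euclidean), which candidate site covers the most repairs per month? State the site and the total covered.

Coverage radius r = 10 km; a point is covered iff (Δx)²+(Δy)² ≤ 10² = 100.
  X (14, 0): covers {Brookfield, Denby, Elwood, Fenton} → 528
  Y (11, 0): covers {Brookfield, Denby, Elwood} → 520
  Z (10, 17): covers {Ashton, Calder, Granby} → 600
Maximum coverage at Z: 600 repairs per month.

Z, covering 600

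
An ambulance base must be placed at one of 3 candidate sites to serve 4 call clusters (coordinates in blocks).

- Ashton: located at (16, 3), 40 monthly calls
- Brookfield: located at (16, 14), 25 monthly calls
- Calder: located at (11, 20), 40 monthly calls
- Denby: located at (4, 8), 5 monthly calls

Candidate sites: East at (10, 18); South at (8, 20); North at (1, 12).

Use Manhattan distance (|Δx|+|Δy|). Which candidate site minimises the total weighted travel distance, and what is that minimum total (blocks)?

Total weighted distance at each candidate:
  East (10, 18): total = 1290
  South (8, 20): total = 1550
  North (1, 12): total = 2140
Minimum is at East with total 1290 blocks.

East, total 1290 blocks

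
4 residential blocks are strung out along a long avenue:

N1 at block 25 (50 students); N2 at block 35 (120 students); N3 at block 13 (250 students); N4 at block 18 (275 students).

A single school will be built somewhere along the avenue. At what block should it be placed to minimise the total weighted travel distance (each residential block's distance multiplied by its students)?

x = 18

For a sum of weighted absolute distances on a line, the optimum is the weighted median (not the mean). Total weight W = 695; half-weight = 347.5.
Sort by position and accumulate weight:
  block 13 (N3, w=250) → cum 250
  block 18 (N4, w=275) → cum 525  ≥ 347.5 → median here
  block 25 (N1, w=50) → cum 575
  block 35 (N2, w=120) → cum 695
Optimal location: block 18.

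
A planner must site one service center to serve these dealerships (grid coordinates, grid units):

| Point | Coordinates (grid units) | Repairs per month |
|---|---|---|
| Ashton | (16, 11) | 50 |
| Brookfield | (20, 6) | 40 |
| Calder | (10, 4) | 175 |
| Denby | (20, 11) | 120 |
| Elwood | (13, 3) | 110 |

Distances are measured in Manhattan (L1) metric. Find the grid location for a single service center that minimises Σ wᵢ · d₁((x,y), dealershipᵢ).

Manhattan distance separates: Σwᵢ(|x−xᵢ|+|y−yᵢ|) = Σwᵢ|x−xᵢ| + Σwᵢ|y−yᵢ|, so x and y are optimised independently as 1-D weighted medians.
Total weight W = 495; half = 247.5.
x-coordinate, sorted with cumulative weight:
  x=10 (Calder, w=175) cum 175
  x=13 (Elwood, w=110) cum 285  ← median
  x=16 (Ashton, w=50) cum 335
  x=20 (Brookfield, w=40) cum 375
  x=20 (Denby, w=120) cum 495
⇒ x* = 13
y-coordinate, sorted with cumulative weight:
  y=3 (Elwood, w=110) cum 110
  y=4 (Calder, w=175) cum 285  ← median
  y=6 (Brookfield, w=40) cum 325
  y=11 (Ashton, w=50) cum 375
  y=11 (Denby, w=120) cum 495
⇒ y* = 4

(13, 4)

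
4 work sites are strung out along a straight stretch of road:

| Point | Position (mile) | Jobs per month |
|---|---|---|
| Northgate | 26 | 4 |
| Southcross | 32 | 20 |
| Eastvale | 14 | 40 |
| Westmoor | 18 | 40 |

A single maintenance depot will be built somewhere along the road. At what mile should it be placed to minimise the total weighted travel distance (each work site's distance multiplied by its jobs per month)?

x = 18

For a sum of weighted absolute distances on a line, the optimum is the weighted median (not the mean). Total weight W = 104; half-weight = 52.
Sort by position and accumulate weight:
  mile 14 (Eastvale, w=40) → cum 40
  mile 18 (Westmoor, w=40) → cum 80  ≥ 52 → median here
  mile 26 (Northgate, w=4) → cum 84
  mile 32 (Southcross, w=20) → cum 104
Optimal location: mile 18.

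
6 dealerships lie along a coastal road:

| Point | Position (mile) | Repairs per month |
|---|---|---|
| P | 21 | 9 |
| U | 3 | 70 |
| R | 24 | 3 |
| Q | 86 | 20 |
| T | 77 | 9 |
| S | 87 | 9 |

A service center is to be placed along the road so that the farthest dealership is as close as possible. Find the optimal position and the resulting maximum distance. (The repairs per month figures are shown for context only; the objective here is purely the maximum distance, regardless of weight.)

The 1-center on a line is the midpoint of the two extreme points: leftmost at 3, rightmost at 87.
Optimal location = (3 + 87)/2 = 45; maximum distance = (87 − 3)/2 = 42.

location 45, max distance 42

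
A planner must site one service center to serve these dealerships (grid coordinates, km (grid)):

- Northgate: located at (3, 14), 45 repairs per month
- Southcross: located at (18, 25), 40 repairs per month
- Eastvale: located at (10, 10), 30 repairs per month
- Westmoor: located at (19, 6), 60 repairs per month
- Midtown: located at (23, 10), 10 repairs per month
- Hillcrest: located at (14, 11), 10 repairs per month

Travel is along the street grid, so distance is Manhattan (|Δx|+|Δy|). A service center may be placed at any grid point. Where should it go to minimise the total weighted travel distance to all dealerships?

Manhattan distance separates: Σwᵢ(|x−xᵢ|+|y−yᵢ|) = Σwᵢ|x−xᵢ| + Σwᵢ|y−yᵢ|, so x and y are optimised independently as 1-D weighted medians.
Total weight W = 195; half = 97.5.
x-coordinate, sorted with cumulative weight:
  x=3 (Northgate, w=45) cum 45
  x=10 (Eastvale, w=30) cum 75
  x=14 (Hillcrest, w=10) cum 85
  x=18 (Southcross, w=40) cum 125  ← median
  x=19 (Westmoor, w=60) cum 185
  x=23 (Midtown, w=10) cum 195
⇒ x* = 18
y-coordinate, sorted with cumulative weight:
  y=6 (Westmoor, w=60) cum 60
  y=10 (Eastvale, w=30) cum 90
  y=10 (Midtown, w=10) cum 100  ← median
  y=11 (Hillcrest, w=10) cum 110
  y=14 (Northgate, w=45) cum 155
  y=25 (Southcross, w=40) cum 195
⇒ y* = 10

(18, 10)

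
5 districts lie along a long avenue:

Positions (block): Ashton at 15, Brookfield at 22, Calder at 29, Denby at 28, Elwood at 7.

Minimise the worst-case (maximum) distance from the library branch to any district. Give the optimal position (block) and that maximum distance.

The 1-center on a line is the midpoint of the two extreme points: leftmost at 7, rightmost at 29.
Optimal location = (7 + 29)/2 = 18; maximum distance = (29 − 7)/2 = 11.

location 18, max distance 11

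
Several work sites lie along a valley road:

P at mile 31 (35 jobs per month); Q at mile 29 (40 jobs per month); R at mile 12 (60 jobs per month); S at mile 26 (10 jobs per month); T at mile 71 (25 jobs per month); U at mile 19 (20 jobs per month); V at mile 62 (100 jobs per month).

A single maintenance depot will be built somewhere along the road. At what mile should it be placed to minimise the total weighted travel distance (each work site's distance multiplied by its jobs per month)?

x = 31

For a sum of weighted absolute distances on a line, the optimum is the weighted median (not the mean). Total weight W = 290; half-weight = 145.
Sort by position and accumulate weight:
  mile 12 (R, w=60) → cum 60
  mile 19 (U, w=20) → cum 80
  mile 26 (S, w=10) → cum 90
  mile 29 (Q, w=40) → cum 130
  mile 31 (P, w=35) → cum 165  ≥ 145 → median here
  mile 62 (V, w=100) → cum 265
  mile 71 (T, w=25) → cum 290
Optimal location: mile 31.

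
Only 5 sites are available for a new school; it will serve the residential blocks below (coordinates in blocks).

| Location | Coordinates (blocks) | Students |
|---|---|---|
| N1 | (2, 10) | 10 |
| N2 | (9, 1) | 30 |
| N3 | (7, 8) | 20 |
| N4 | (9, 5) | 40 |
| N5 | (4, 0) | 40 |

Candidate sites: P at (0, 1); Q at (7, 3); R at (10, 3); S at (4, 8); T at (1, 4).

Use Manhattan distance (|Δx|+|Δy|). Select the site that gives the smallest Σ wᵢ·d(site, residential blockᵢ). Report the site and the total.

Q, total 740 blocks

Total weighted distance at each candidate:
  P (0, 1): total = 1380
  Q (7, 3): total = 740
  R (10, 3): total = 880
  S (4, 8): total = 1100
  T (1, 4): total = 1240
Minimum is at Q with total 740 blocks.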